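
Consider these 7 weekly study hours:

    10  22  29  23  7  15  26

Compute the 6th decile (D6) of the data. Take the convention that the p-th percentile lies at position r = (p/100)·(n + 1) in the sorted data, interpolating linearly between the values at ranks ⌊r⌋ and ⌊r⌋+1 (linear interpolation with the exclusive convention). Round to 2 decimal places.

Sorted: 7, 10, 15, 22, 23, 26, 29.
n = 7.
r = (60/100)·(7 + 1) = 4.8.
Rank 4 is 22 and rank 5 is 23.
Interpolate: 22 + 0.8·(23 − 22) = 22 + 0.8·1 = 22.8.

22.80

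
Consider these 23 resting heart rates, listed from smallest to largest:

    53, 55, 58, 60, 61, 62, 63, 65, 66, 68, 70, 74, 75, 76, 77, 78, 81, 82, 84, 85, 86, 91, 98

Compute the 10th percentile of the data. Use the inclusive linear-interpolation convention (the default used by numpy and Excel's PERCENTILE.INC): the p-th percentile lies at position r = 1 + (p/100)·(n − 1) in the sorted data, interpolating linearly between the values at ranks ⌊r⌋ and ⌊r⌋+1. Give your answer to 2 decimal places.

n = 23.
r = 1 + (10/100)·(23 − 1) = 1 + 2.2 = 3.2.
Rank 3 is 58 and rank 4 is 60.
Interpolate: 58 + 0.2·(60 − 58) = 58 + 0.2·2 = 58.4.

58.40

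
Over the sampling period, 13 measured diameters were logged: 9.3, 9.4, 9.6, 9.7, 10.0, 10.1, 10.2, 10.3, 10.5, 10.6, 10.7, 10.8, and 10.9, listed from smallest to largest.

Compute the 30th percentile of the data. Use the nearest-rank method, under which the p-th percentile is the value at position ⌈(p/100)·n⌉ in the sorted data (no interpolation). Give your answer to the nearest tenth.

9.7

n = 13.
Position = ⌈30/100 · 13⌉ = ⌈3.9⌉ = 4.
The value at rank 4 is 9.7.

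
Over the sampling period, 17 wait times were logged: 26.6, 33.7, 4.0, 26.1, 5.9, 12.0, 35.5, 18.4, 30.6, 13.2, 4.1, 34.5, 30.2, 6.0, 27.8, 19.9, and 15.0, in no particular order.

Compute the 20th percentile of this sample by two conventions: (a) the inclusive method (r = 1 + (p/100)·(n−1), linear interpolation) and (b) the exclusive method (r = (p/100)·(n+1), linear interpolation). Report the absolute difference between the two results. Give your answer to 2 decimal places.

Sorted: 4.0, 4.1, 5.9, 6.0, 12.0, 13.2, 15.0, 18.4, 19.9, 26.1, 26.6, 27.8, 30.2, 30.6, 33.7, 34.5, 35.5.
n = 17.
(a) r = 4.2; between ranks 4 (6.0) and 5 (12.0): 7.2.
(b) r = 3.6; between ranks 3 (5.9) and 4 (6.0): 5.96.
|7.2 − 5.96| = 1.24.

1.24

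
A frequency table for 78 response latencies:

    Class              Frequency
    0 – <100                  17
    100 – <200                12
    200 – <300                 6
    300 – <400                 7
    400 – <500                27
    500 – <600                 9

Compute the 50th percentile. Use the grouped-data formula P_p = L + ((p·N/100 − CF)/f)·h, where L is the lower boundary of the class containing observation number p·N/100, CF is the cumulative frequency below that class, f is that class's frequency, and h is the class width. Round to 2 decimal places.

357.14

N = 78; target position k = 50/100 · 78 = 39.
Cumulative frequencies: 17, 29, 35, 42, 69, 78.
Observation 39 falls in the class 300 – <400.
L = 300, CF = 35, f = 7, h = 100.
P50 = 300 + ((39 − 35)/7)·100 = 300 + 57.1429 = 357.143.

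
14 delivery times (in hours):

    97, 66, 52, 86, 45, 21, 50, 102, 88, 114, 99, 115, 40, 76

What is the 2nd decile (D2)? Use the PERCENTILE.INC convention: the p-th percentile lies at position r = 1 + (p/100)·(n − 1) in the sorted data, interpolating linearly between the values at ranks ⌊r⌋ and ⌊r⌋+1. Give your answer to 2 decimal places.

48.00

Sorted: 21, 40, 45, 50, 52, 66, 76, 86, 88, 97, 99, 102, 114, 115.
n = 14.
r = 1 + (20/100)·(14 − 1) = 1 + 2.6 = 3.6.
Rank 3 is 45 and rank 4 is 50.
Interpolate: 45 + 0.6·(50 − 45) = 45 + 0.6·5 = 48.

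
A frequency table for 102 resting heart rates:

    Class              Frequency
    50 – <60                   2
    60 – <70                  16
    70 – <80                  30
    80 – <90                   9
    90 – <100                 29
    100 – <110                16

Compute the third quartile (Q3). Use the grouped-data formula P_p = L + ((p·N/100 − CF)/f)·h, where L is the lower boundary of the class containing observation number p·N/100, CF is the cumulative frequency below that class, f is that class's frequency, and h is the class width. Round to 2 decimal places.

96.72

N = 102; target position k = 75/100 · 102 = 76.5.
Cumulative frequencies: 2, 18, 48, 57, 86, 102.
Observation 76.5 falls in the class 90 – <100.
L = 90, CF = 57, f = 29, h = 10.
P75 = 90 + ((76.5 − 57)/29)·10 = 90 + 6.72414 = 96.7241.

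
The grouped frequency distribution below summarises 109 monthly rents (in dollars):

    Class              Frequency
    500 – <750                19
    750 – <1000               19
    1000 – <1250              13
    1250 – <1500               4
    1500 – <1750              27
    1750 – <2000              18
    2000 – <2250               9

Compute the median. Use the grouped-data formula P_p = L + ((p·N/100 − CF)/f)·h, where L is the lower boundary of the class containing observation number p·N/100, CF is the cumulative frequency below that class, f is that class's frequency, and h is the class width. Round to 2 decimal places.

N = 109; target position k = 50/100 · 109 = 54.5.
Cumulative frequencies: 19, 38, 51, 55, 82, 100, 109.
Observation 54.5 falls in the class 1250 – <1500.
L = 1250, CF = 51, f = 4, h = 250.
P50 = 1250 + ((54.5 − 51)/4)·250 = 1250 + 218.75 = 1468.75.

1468.75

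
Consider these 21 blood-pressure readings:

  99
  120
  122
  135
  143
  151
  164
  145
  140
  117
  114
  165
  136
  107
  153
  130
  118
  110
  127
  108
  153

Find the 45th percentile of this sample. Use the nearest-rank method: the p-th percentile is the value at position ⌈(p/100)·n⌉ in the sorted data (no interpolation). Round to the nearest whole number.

Sorted: 99, 107, 108, 110, 114, 117, 118, 120, 122, 127, 130, 135, 136, 140, 143, 145, 151, 153, 153, 164, 165.
n = 21.
Position = ⌈45/100 · 21⌉ = ⌈9.45⌉ = 10.
The value at rank 10 is 127.

127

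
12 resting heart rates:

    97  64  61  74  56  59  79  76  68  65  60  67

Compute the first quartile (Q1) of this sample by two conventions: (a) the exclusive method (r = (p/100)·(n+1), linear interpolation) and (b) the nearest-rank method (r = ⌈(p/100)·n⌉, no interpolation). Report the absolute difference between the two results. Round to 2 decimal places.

0.25

Sorted: 56, 59, 60, 61, 64, 65, 67, 68, 74, 76, 79, 97.
n = 12.
(a) r = 3.25; between ranks 3 (60) and 4 (61): 60.25.
(b) the nearest-rank method: rank 3 → 60.
|60.25 − 60| = 0.25.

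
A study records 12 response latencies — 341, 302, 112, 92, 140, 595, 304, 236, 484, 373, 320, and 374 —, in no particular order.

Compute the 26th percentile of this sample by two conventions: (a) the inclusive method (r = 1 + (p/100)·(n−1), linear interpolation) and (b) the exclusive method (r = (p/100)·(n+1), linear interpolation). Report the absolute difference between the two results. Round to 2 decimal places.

Sorted: 92, 112, 140, 236, 302, 304, 320, 341, 373, 374, 484, 595.
n = 12.
(a) r = 3.86; between ranks 3 (140) and 4 (236): 222.56.
(b) r = 3.38; between ranks 3 (140) and 4 (236): 176.48.
|222.56 − 176.48| = 46.08.

46.08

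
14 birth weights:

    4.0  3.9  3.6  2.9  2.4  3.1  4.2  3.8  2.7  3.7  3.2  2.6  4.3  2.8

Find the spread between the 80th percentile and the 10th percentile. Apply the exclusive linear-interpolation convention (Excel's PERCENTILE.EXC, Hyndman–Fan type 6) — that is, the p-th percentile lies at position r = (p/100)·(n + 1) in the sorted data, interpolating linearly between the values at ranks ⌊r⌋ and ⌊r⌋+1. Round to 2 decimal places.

Sorted: 2.4, 2.6, 2.7, 2.8, 2.9, 3.1, 3.2, 3.6, 3.7, 3.8, 3.9, 4.0, 4.2, 4.3.
n = 14.
P10: r = 1.5; ranks 1–2 are 2.4, 2.6; interpolating gives 2.5.
P80: r = 12 (integer) → 4.
Difference: 4 − 2.5 = 1.5.

1.50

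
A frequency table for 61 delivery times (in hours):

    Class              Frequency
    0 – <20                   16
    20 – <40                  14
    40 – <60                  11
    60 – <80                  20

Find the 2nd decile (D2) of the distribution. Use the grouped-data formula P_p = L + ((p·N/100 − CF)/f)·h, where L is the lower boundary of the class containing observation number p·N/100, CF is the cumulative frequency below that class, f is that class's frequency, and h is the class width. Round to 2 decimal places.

15.25

N = 61; target position k = 20/100 · 61 = 12.2.
Cumulative frequencies: 16, 30, 41, 61.
Observation 12.2 falls in the class 0 – <20.
L = 0, CF = 0, f = 16, h = 20.
P20 = 0 + ((12.2 − 0)/16)·20 = 0 + 15.25 = 15.25.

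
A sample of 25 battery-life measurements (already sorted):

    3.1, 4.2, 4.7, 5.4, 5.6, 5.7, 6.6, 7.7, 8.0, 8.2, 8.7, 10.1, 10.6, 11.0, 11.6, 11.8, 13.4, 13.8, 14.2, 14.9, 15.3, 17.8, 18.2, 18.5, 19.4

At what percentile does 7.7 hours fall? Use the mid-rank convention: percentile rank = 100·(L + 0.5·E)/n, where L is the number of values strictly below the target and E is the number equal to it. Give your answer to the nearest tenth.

Count below 7.7: L = 7; count equal: E = 1; n = 25.
Percentile rank = 100·(7 + 0.5·1)/25 = 100·7.5/25 = 30.

30.0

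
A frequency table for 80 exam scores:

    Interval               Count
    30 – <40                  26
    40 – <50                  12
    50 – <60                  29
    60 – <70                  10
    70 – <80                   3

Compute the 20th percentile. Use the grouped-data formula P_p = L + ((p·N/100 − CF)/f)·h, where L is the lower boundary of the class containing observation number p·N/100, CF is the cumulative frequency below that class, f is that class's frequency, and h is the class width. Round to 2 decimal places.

N = 80; target position k = 20/100 · 80 = 16.
Cumulative frequencies: 26, 38, 67, 77, 80.
Observation 16 falls in the class 30 – <40.
L = 30, CF = 0, f = 26, h = 10.
P20 = 30 + ((16 − 0)/26)·10 = 30 + 6.15385 = 36.1538.

36.15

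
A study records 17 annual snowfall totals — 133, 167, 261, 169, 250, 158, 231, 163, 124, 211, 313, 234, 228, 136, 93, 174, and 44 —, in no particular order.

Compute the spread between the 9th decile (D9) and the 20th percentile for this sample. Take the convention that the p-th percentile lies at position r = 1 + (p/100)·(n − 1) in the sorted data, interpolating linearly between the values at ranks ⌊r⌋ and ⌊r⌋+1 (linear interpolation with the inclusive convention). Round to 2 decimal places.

Sorted: 44, 93, 124, 133, 136, 158, 163, 167, 169, 174, 211, 228, 231, 234, 250, 261, 313.
n = 17.
P20: r = 4.2; ranks 4–5 are 133, 136; interpolating gives 133.6.
P90: r = 15.4; ranks 15–16 are 250, 261; interpolating gives 254.4.
Difference: 254.4 − 133.6 = 120.8.

120.80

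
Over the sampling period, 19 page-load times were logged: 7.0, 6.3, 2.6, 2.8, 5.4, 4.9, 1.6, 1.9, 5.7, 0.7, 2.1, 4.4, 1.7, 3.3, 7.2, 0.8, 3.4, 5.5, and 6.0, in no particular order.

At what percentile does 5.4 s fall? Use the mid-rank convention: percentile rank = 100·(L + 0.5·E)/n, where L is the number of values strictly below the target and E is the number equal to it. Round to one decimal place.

Sorted: 0.7, 0.8, 1.6, 1.7, 1.9, 2.1, 2.6, 2.8, 3.3, 3.4, 4.4, 4.9, 5.4, 5.5, 5.7, 6.0, 6.3, 7.0, 7.2.
Count below 5.4: L = 12; count equal: E = 1; n = 19.
Percentile rank = 100·(12 + 0.5·1)/19 = 100·12.5/19 = 65.79.

65.8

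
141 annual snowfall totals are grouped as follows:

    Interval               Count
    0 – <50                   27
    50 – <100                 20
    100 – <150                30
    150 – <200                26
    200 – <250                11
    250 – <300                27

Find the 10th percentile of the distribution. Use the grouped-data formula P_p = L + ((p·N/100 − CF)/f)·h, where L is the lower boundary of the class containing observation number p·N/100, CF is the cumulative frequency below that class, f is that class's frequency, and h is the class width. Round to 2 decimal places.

N = 141; target position k = 10/100 · 141 = 14.1.
Cumulative frequencies: 27, 47, 77, 103, 114, 141.
Observation 14.1 falls in the class 0 – <50.
L = 0, CF = 0, f = 27, h = 50.
P10 = 0 + ((14.1 − 0)/27)·50 = 0 + 26.1111 = 26.1111.

26.11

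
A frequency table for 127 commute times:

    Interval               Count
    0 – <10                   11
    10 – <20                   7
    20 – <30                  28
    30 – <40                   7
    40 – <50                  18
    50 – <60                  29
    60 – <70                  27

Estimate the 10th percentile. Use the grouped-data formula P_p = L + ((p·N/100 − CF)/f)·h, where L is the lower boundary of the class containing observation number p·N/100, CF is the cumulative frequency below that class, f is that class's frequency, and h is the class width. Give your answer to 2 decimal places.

N = 127; target position k = 10/100 · 127 = 12.7.
Cumulative frequencies: 11, 18, 46, 53, 71, 100, 127.
Observation 12.7 falls in the class 10 – <20.
L = 10, CF = 11, f = 7, h = 10.
P10 = 10 + ((12.7 − 11)/7)·10 = 10 + 2.42857 = 12.4286.

12.43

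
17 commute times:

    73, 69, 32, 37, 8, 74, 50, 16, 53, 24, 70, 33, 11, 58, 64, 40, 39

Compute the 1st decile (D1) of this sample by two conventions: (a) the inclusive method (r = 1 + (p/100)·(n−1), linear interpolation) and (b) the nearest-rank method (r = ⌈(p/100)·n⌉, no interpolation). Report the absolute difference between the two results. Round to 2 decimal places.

Sorted: 8, 11, 16, 24, 32, 33, 37, 39, 40, 50, 53, 58, 64, 69, 70, 73, 74.
n = 17.
(a) r = 2.6; between ranks 2 (11) and 3 (16): 14.
(b) the nearest-rank method: rank 2 → 11.
|14 − 11| = 3.

3.00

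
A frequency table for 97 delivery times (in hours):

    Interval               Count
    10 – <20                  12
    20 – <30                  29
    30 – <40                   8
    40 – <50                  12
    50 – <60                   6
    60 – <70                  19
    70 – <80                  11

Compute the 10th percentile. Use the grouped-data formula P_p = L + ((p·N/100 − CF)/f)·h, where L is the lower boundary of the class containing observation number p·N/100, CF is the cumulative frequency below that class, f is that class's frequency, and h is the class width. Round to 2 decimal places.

N = 97; target position k = 10/100 · 97 = 9.7.
Cumulative frequencies: 12, 41, 49, 61, 67, 86, 97.
Observation 9.7 falls in the class 10 – <20.
L = 10, CF = 0, f = 12, h = 10.
P10 = 10 + ((9.7 − 0)/12)·10 = 10 + 8.08333 = 18.0833.

18.08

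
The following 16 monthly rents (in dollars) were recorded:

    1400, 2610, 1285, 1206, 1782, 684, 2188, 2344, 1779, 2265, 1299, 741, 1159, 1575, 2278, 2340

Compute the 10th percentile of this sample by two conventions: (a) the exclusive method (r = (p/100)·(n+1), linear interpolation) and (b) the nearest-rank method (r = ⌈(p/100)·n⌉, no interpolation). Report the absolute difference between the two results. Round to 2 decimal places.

Sorted: 684, 741, 1159, 1206, 1285, 1299, 1400, 1575, 1779, 1782, 2188, 2265, 2278, 2340, 2344, 2610.
n = 16.
(a) r = 1.7; between ranks 1 (684) and 2 (741): 723.9.
(b) the nearest-rank method: rank 2 → 741.
|723.9 − 741| = 17.1.

17.10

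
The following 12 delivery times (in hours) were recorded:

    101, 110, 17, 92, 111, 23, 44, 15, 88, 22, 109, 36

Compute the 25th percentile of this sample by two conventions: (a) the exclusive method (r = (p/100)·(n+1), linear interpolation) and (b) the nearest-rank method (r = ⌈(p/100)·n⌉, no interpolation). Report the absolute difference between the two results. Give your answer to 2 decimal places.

Sorted: 15, 17, 22, 23, 36, 44, 88, 92, 101, 109, 110, 111.
n = 12.
(a) r = 3.25; between ranks 3 (22) and 4 (23): 22.25.
(b) the nearest-rank method: rank 3 → 22.
|22.25 − 22| = 0.25.

0.25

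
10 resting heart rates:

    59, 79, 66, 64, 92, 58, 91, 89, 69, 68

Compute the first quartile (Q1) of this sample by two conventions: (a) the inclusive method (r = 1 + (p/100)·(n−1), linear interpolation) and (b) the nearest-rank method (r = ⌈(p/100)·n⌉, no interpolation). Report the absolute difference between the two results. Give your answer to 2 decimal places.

0.50

Sorted: 58, 59, 64, 66, 68, 69, 79, 89, 91, 92.
n = 10.
(a) r = 3.25; between ranks 3 (64) and 4 (66): 64.5.
(b) the nearest-rank method: rank 3 → 64.
|64.5 − 64| = 0.5.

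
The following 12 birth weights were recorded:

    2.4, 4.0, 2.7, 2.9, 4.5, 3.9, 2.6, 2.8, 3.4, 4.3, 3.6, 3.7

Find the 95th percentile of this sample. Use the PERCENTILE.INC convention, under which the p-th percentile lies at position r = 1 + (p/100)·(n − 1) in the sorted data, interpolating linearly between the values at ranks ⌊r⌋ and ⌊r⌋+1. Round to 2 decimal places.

4.39

Sorted: 2.4, 2.6, 2.7, 2.8, 2.9, 3.4, 3.6, 3.7, 3.9, 4.0, 4.3, 4.5.
n = 12.
r = 1 + (95/100)·(12 − 1) = 1 + 10.45 = 11.45.
Rank 11 is 4.3 and rank 12 is 4.5.
Interpolate: 4.3 + 0.45·(4.5 − 4.3) = 4.3 + 0.45·0.2 = 4.39.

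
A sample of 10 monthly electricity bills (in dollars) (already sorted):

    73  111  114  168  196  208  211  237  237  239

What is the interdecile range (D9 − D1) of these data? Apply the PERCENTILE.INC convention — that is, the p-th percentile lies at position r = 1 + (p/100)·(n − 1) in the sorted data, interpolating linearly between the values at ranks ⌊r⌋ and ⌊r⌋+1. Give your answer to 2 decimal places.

130.00

n = 10.
P10: r = 1.9; ranks 1–2 are 73, 111; interpolating gives 107.2.
P90: r = 9.1; ranks 9–10 are 237, 239; interpolating gives 237.2.
Difference: 237.2 − 107.2 = 130.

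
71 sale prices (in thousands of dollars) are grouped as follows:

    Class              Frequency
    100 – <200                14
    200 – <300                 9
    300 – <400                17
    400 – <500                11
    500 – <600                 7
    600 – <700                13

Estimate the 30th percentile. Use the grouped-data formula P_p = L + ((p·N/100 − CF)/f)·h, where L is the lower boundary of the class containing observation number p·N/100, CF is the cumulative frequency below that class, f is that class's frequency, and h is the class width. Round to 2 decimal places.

281.11

N = 71; target position k = 30/100 · 71 = 21.3.
Cumulative frequencies: 14, 23, 40, 51, 58, 71.
Observation 21.3 falls in the class 200 – <300.
L = 200, CF = 14, f = 9, h = 100.
P30 = 200 + ((21.3 − 14)/9)·100 = 200 + 81.1111 = 281.111.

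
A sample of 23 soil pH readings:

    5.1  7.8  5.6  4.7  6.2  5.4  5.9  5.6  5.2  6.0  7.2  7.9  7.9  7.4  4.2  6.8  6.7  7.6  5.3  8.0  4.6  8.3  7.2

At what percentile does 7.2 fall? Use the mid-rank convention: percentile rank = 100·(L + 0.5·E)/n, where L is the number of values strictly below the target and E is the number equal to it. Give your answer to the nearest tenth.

Sorted: 4.2, 4.6, 4.7, 5.1, 5.2, 5.3, 5.4, 5.6, 5.6, 5.9, 6.0, 6.2, 6.7, 6.8, 7.2, 7.2, 7.4, 7.6, 7.8, 7.9, 7.9, 8.0, 8.3.
Count below 7.2: L = 14; count equal: E = 2; n = 23.
Percentile rank = 100·(14 + 0.5·2)/23 = 100·15/23 = 65.22.

65.2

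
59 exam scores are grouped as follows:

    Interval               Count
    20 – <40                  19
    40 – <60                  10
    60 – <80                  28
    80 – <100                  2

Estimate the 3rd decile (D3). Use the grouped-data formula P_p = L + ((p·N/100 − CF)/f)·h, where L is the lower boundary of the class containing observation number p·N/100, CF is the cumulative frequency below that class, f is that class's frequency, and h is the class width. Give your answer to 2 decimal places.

38.63

N = 59; target position k = 30/100 · 59 = 17.7.
Cumulative frequencies: 19, 29, 57, 59.
Observation 17.7 falls in the class 20 – <40.
L = 20, CF = 0, f = 19, h = 20.
P30 = 20 + ((17.7 − 0)/19)·20 = 20 + 18.6316 = 38.6316.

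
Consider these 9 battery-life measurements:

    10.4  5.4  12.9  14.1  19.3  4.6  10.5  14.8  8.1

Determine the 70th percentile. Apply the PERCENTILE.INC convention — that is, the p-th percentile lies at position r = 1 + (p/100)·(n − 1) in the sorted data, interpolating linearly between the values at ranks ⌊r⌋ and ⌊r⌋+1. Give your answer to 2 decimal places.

Sorted: 4.6, 5.4, 8.1, 10.4, 10.5, 12.9, 14.1, 14.8, 19.3.
n = 9.
r = 1 + (70/100)·(9 − 1) = 1 + 5.6 = 6.6.
Rank 6 is 12.9 and rank 7 is 14.1.
Interpolate: 12.9 + 0.6·(14.1 − 12.9) = 12.9 + 0.6·1.2 = 13.62.

13.62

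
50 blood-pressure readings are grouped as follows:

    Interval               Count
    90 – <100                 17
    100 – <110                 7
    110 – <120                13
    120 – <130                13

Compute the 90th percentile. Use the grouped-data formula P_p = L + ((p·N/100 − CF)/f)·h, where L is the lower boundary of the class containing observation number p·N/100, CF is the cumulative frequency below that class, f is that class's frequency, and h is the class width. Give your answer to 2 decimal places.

126.15

N = 50; target position k = 90/100 · 50 = 45.
Cumulative frequencies: 17, 24, 37, 50.
Observation 45 falls in the class 120 – <130.
L = 120, CF = 37, f = 13, h = 10.
P90 = 120 + ((45 − 37)/13)·10 = 120 + 6.15385 = 126.154.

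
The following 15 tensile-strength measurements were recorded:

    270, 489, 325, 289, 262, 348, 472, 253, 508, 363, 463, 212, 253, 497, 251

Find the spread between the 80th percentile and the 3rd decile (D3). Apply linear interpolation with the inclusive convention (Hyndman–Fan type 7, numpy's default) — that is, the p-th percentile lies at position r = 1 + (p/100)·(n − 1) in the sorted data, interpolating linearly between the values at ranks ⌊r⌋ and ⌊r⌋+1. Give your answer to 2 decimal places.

Sorted: 212, 251, 253, 253, 262, 270, 289, 325, 348, 363, 463, 472, 489, 497, 508.
n = 15.
P30: r = 5.2; ranks 5–6 are 262, 270; interpolating gives 263.6.
P80: r = 12.2; ranks 12–13 are 472, 489; interpolating gives 475.4.
Difference: 475.4 − 263.6 = 211.8.

211.80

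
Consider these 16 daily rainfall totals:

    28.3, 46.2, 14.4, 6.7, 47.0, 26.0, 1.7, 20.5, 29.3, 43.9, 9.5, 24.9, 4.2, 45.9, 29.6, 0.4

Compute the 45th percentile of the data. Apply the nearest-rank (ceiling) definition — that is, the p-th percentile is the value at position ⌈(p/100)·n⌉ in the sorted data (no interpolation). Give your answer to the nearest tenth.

24.9

Sorted: 0.4, 1.7, 4.2, 6.7, 9.5, 14.4, 20.5, 24.9, 26.0, 28.3, 29.3, 29.6, 43.9, 45.9, 46.2, 47.0.
n = 16.
Position = ⌈45/100 · 16⌉ = ⌈7.2⌉ = 8.
The value at rank 8 is 24.9.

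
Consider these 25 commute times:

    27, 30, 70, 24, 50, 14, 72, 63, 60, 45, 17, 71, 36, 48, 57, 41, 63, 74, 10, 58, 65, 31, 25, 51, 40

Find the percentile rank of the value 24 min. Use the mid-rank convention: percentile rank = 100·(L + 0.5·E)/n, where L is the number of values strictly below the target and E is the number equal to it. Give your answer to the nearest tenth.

14.0

Sorted: 10, 14, 17, 24, 25, 27, 30, 31, 36, 40, 41, 45, 48, 50, 51, 57, 58, 60, 63, 63, 65, 70, 71, 72, 74.
Count below 24: L = 3; count equal: E = 1; n = 25.
Percentile rank = 100·(3 + 0.5·1)/25 = 100·3.5/25 = 14.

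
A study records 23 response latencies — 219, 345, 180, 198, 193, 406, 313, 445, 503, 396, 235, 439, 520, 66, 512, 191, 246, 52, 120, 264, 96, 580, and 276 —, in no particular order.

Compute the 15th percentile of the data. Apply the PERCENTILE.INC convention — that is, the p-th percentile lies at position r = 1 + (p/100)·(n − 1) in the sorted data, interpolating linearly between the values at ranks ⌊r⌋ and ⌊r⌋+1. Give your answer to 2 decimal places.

Sorted: 52, 66, 96, 120, 180, 191, 193, 198, 219, 235, 246, 264, 276, 313, 345, 396, 406, 439, 445, 503, 512, 520, 580.
n = 23.
r = 1 + (15/100)·(23 − 1) = 1 + 3.3 = 4.3.
Rank 4 is 120 and rank 5 is 180.
Interpolate: 120 + 0.3·(180 − 120) = 120 + 0.3·60 = 138.

138.00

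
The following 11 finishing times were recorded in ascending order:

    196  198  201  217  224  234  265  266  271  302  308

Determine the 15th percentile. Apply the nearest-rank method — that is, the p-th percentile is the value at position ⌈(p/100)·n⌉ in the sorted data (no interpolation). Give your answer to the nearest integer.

198

n = 11.
Position = ⌈15/100 · 11⌉ = ⌈1.65⌉ = 2.
The value at rank 2 is 198.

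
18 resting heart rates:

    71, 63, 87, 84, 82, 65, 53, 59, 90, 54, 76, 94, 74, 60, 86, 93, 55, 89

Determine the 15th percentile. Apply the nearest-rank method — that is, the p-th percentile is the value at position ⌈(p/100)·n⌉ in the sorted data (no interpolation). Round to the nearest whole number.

55

Sorted: 53, 54, 55, 59, 60, 63, 65, 71, 74, 76, 82, 84, 86, 87, 89, 90, 93, 94.
n = 18.
Position = ⌈15/100 · 18⌉ = ⌈2.7⌉ = 3.
The value at rank 3 is 55.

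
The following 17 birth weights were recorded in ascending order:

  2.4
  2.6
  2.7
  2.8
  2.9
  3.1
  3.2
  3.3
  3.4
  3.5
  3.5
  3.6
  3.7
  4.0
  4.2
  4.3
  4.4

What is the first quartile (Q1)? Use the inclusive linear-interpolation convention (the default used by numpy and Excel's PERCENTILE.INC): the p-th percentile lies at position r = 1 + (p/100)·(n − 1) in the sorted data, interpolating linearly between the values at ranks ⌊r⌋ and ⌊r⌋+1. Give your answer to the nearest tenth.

2.9

n = 17.
r = 1 + (25/100)·(17 − 1) = 1 + 4 = 5.
r is an integer, so P25 is the value at rank 5: 2.9.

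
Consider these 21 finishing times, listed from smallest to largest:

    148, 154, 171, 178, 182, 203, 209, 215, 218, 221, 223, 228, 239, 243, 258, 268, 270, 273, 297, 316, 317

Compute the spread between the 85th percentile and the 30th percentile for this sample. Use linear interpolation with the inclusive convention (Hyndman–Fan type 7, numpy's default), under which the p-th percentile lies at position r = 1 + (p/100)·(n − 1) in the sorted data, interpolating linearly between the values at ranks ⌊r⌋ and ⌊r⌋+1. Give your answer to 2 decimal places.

n = 21.
P30: r = 7 (integer) → 209.
P85: r = 18 (integer) → 273.
Difference: 273 − 209 = 64.

64.00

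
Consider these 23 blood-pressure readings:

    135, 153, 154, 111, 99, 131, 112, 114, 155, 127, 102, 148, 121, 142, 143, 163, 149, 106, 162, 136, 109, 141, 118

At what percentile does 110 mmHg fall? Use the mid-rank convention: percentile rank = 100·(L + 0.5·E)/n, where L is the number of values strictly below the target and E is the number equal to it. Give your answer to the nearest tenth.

Sorted: 99, 102, 106, 109, 111, 112, 114, 118, 121, 127, 131, 135, 136, 141, 142, 143, 148, 149, 153, 154, 155, 162, 163.
Count below 110: L = 4; count equal: E = 0; n = 23.
Percentile rank = 100·(4 + 0.5·0)/23 = 100·4/23 = 17.39.

17.4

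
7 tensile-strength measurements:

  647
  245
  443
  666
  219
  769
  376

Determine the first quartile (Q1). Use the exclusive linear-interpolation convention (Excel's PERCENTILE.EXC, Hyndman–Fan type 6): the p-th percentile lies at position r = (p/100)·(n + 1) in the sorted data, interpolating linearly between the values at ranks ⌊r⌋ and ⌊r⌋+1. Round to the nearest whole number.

245

Sorted: 219, 245, 376, 443, 647, 666, 769.
n = 7.
r = (25/100)·(7 + 1) = 2.
r is an integer, so P25 is the value at rank 2: 245.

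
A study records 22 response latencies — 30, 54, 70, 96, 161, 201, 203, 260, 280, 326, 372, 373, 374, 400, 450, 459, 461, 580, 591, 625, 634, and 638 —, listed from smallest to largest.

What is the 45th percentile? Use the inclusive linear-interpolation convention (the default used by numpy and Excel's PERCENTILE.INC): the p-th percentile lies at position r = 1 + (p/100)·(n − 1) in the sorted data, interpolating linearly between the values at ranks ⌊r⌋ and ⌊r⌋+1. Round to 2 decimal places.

346.70

n = 22.
r = 1 + (45/100)·(22 − 1) = 1 + 9.45 = 10.45.
Rank 10 is 326 and rank 11 is 372.
Interpolate: 326 + 0.45·(372 − 326) = 326 + 0.45·46 = 346.7.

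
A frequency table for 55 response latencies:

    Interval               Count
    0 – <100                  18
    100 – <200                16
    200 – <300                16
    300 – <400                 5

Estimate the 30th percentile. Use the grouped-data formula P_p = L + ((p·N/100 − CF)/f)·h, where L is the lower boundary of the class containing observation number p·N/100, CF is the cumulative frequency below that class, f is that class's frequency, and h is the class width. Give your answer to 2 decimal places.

91.67

N = 55; target position k = 30/100 · 55 = 16.5.
Cumulative frequencies: 18, 34, 50, 55.
Observation 16.5 falls in the class 0 – <100.
L = 0, CF = 0, f = 18, h = 100.
P30 = 0 + ((16.5 − 0)/18)·100 = 0 + 91.6667 = 91.6667.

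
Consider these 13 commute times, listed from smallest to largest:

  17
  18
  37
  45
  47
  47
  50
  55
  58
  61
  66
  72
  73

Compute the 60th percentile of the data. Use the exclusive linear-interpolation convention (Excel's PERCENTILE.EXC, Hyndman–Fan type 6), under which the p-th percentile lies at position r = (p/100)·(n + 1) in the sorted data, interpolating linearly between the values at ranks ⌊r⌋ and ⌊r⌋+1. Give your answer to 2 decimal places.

n = 13.
r = (60/100)·(13 + 1) = 8.4.
Rank 8 is 55 and rank 9 is 58.
Interpolate: 55 + 0.4·(58 − 55) = 55 + 0.4·3 = 56.2.

56.20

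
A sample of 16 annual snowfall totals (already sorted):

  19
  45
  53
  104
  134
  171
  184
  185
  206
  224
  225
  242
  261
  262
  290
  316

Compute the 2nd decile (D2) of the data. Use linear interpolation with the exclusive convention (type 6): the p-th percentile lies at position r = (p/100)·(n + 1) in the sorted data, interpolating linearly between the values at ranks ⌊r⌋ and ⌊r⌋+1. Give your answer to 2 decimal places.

73.40

n = 16.
r = (20/100)·(16 + 1) = 3.4.
Rank 3 is 53 and rank 4 is 104.
Interpolate: 53 + 0.4·(104 − 53) = 53 + 0.4·51 = 73.4.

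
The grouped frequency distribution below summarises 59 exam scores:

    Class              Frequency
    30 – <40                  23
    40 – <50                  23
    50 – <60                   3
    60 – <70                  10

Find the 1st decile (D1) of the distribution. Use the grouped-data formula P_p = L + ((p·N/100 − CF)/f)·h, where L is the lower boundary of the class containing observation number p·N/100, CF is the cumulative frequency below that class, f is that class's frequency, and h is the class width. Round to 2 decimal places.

32.57

N = 59; target position k = 10/100 · 59 = 5.9.
Cumulative frequencies: 23, 46, 49, 59.
Observation 5.9 falls in the class 30 – <40.
L = 30, CF = 0, f = 23, h = 10.
P10 = 30 + ((5.9 − 0)/23)·10 = 30 + 2.56522 = 32.5652.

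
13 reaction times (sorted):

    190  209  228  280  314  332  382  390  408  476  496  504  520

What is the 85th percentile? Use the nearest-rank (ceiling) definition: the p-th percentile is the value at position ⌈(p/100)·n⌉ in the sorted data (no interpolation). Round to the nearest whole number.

n = 13.
Position = ⌈85/100 · 13⌉ = ⌈11.05⌉ = 12.
The value at rank 12 is 504.

504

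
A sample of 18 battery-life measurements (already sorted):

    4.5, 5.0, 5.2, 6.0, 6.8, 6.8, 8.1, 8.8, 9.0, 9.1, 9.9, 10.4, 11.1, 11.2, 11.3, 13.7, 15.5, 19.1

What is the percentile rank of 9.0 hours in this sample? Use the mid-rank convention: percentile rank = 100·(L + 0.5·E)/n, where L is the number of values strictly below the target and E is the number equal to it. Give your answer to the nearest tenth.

47.2

Count below 9.0: L = 8; count equal: E = 1; n = 18.
Percentile rank = 100·(8 + 0.5·1)/18 = 100·8.5/18 = 47.22.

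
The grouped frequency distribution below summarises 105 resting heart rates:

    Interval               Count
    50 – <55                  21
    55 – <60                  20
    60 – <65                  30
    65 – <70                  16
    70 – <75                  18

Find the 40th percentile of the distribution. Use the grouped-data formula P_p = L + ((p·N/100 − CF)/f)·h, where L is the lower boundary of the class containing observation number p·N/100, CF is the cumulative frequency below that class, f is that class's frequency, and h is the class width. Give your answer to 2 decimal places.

N = 105; target position k = 40/100 · 105 = 42.
Cumulative frequencies: 21, 41, 71, 87, 105.
Observation 42 falls in the class 60 – <65.
L = 60, CF = 41, f = 30, h = 5.
P40 = 60 + ((42 − 41)/30)·5 = 60 + 0.166667 = 60.1667.

60.17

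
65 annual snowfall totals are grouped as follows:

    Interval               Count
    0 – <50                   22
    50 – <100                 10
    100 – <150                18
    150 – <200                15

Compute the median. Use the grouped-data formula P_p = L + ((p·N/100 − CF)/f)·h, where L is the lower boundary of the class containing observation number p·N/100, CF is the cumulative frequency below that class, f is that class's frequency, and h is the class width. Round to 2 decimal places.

N = 65; target position k = 50/100 · 65 = 32.5.
Cumulative frequencies: 22, 32, 50, 65.
Observation 32.5 falls in the class 100 – <150.
L = 100, CF = 32, f = 18, h = 50.
P50 = 100 + ((32.5 − 32)/18)·50 = 100 + 1.38889 = 101.389.

101.39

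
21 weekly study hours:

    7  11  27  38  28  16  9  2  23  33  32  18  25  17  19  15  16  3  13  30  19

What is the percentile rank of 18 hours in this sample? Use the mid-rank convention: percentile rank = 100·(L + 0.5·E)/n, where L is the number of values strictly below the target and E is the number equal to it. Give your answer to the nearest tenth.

Sorted: 2, 3, 7, 9, 11, 13, 15, 16, 16, 17, 18, 19, 19, 23, 25, 27, 28, 30, 32, 33, 38.
Count below 18: L = 10; count equal: E = 1; n = 21.
Percentile rank = 100·(10 + 0.5·1)/21 = 100·10.5/21 = 50.

50.0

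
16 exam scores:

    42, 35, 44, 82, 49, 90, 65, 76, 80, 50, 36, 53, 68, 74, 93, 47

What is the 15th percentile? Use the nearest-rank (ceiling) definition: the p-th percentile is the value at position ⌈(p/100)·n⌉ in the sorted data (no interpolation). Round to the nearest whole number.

42

Sorted: 35, 36, 42, 44, 47, 49, 50, 53, 65, 68, 74, 76, 80, 82, 90, 93.
n = 16.
Position = ⌈15/100 · 16⌉ = ⌈2.4⌉ = 3.
The value at rank 3 is 42.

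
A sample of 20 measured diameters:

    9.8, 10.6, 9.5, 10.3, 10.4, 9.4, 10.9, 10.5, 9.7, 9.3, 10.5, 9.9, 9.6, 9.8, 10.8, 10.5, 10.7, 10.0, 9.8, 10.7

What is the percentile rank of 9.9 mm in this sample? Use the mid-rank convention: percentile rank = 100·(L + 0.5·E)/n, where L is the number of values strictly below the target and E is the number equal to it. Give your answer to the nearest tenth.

42.5

Sorted: 9.3, 9.4, 9.5, 9.6, 9.7, 9.8, 9.8, 9.8, 9.9, 10.0, 10.3, 10.4, 10.5, 10.5, 10.5, 10.6, 10.7, 10.7, 10.8, 10.9.
Count below 9.9: L = 8; count equal: E = 1; n = 20.
Percentile rank = 100·(8 + 0.5·1)/20 = 100·8.5/20 = 42.5.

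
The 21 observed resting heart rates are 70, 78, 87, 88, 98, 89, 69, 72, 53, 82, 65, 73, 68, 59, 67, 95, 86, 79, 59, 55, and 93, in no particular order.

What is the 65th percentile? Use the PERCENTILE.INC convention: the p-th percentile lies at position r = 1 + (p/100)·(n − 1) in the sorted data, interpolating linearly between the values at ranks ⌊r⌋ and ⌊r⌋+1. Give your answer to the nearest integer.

Sorted: 53, 55, 59, 59, 65, 67, 68, 69, 70, 72, 73, 78, 79, 82, 86, 87, 88, 89, 93, 95, 98.
n = 21.
r = 1 + (65/100)·(21 − 1) = 1 + 13 = 14.
r is an integer, so P65 is the value at rank 14: 82.

82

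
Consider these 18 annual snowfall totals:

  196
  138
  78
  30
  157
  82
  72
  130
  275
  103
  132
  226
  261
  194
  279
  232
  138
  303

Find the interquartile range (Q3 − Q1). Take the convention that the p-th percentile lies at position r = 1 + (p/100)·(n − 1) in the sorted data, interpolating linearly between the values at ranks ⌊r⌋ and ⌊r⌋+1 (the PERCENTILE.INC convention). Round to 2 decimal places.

120.75

Sorted: 30, 72, 78, 82, 103, 130, 132, 138, 138, 157, 194, 196, 226, 232, 261, 275, 279, 303.
n = 18.
P25: r = 5.25; ranks 5–6 are 103, 130; interpolating gives 109.75.
P75: r = 13.75; ranks 13–14 are 226, 232; interpolating gives 230.5.
Difference: 230.5 − 109.75 = 120.75.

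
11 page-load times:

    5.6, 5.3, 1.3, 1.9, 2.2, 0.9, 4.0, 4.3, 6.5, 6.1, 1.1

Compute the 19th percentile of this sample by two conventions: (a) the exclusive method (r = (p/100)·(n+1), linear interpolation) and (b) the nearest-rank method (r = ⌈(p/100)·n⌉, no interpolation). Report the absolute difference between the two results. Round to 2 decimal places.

0.14

Sorted: 0.9, 1.1, 1.3, 1.9, 2.2, 4.0, 4.3, 5.3, 5.6, 6.1, 6.5.
n = 11.
(a) r = 2.28; between ranks 2 (1.1) and 3 (1.3): 1.156.
(b) the nearest-rank method: rank 3 → 1.3.
|1.156 − 1.3| = 0.144.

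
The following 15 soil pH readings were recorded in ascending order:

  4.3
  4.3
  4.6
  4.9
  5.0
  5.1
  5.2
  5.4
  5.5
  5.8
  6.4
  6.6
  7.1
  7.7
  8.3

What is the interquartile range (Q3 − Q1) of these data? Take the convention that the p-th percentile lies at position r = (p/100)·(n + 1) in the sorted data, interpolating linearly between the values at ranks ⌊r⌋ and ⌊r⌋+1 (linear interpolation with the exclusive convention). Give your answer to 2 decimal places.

1.70

n = 15.
P25: r = 4 (integer) → 4.9.
P75: r = 12 (integer) → 6.6.
Difference: 6.6 − 4.9 = 1.7.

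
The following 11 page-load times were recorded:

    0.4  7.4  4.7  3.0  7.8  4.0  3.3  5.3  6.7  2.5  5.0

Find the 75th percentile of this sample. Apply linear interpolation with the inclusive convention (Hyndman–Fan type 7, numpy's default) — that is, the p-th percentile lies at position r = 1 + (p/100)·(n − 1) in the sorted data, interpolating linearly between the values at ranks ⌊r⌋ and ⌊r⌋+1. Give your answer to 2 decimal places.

Sorted: 0.4, 2.5, 3.0, 3.3, 4.0, 4.7, 5.0, 5.3, 6.7, 7.4, 7.8.
n = 11.
r = 1 + (75/100)·(11 − 1) = 1 + 7.5 = 8.5.
Rank 8 is 5.3 and rank 9 is 6.7.
Interpolate: 5.3 + 0.5·(6.7 − 5.3) = 5.3 + 0.5·1.4 = 6.

6.00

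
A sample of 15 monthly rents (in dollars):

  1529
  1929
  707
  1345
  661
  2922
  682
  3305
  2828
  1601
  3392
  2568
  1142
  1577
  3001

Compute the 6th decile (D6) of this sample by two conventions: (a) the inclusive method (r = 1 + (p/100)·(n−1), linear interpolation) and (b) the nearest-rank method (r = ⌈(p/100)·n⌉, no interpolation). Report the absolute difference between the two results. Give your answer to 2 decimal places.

255.60

Sorted: 661, 682, 707, 1142, 1345, 1529, 1577, 1601, 1929, 2568, 2828, 2922, 3001, 3305, 3392.
n = 15.
(a) r = 9.4; between ranks 9 (1929) and 10 (2568): 2184.6.
(b) the nearest-rank method: rank 9 → 1929.
|2184.6 − 1929| = 255.6.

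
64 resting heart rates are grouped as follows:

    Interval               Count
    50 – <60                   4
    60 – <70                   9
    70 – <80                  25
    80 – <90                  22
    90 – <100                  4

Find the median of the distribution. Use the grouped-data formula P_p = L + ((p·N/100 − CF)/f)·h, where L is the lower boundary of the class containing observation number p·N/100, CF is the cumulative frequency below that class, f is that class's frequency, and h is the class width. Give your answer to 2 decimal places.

N = 64; target position k = 50/100 · 64 = 32.
Cumulative frequencies: 4, 13, 38, 60, 64.
Observation 32 falls in the class 70 – <80.
L = 70, CF = 13, f = 25, h = 10.
P50 = 70 + ((32 − 13)/25)·10 = 70 + 7.6 = 77.6.

77.60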